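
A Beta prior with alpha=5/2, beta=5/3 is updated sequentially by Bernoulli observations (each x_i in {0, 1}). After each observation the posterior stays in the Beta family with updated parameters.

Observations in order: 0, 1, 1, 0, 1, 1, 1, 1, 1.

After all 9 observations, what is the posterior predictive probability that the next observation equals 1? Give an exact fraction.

obs 1: x=0 → posterior Beta(5/2, 8/3)
obs 2: x=1 → posterior Beta(7/2, 8/3)
obs 3: x=1 → posterior Beta(9/2, 8/3)
obs 4: x=0 → posterior Beta(9/2, 11/3)
obs 5: x=1 → posterior Beta(11/2, 11/3)
obs 6: x=1 → posterior Beta(13/2, 11/3)
obs 7: x=1 → posterior Beta(15/2, 11/3)
obs 8: x=1 → posterior Beta(17/2, 11/3)
obs 9: x=1 → posterior Beta(19/2, 11/3)

57/79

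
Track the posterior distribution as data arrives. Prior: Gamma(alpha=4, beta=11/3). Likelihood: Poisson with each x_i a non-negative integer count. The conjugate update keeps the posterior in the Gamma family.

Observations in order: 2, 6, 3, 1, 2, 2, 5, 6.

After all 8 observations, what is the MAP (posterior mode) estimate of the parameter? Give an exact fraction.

18/7

obs 1: x=2 → posterior Gamma(6, 14/3)
obs 2: x=6 → posterior Gamma(12, 17/3)
obs 3: x=3 → posterior Gamma(15, 20/3)
obs 4: x=1 → posterior Gamma(16, 23/3)
obs 5: x=2 → posterior Gamma(18, 26/3)
obs 6: x=2 → posterior Gamma(20, 29/3)
obs 7: x=5 → posterior Gamma(25, 32/3)
obs 8: x=6 → posterior Gamma(31, 35/3)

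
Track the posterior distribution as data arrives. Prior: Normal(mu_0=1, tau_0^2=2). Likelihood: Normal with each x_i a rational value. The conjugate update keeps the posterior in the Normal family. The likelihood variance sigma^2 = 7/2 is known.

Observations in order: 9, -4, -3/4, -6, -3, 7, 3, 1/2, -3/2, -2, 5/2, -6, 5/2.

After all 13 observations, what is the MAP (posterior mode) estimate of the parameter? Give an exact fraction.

obs 1: x=9 → posterior Normal(43/11, 14/11)
obs 2: x=-4 → posterior Normal(9/5, 14/15)
obs 3: x=-3/4 → posterior Normal(24/19, 14/19)
obs 4: x=-6 → posterior Normal(0, 14/23)
obs 5: x=-3 → posterior Normal(-4/9, 14/27)
obs 6: x=7 → posterior Normal(16/31, 14/31)
obs 7: x=3 → posterior Normal(4/5, 2/5)
obs 8: x=1/2 → posterior Normal(10/13, 14/39)
obs 9: x=-3/2 → posterior Normal(24/43, 14/43)
obs 10: x=-2 → posterior Normal(16/47, 14/47)
obs 11: x=5/2 → posterior Normal(26/51, 14/51)
obs 12: x=-6 → posterior Normal(2/55, 14/55)
obs 13: x=5/2 → posterior Normal(12/59, 14/59)

12/59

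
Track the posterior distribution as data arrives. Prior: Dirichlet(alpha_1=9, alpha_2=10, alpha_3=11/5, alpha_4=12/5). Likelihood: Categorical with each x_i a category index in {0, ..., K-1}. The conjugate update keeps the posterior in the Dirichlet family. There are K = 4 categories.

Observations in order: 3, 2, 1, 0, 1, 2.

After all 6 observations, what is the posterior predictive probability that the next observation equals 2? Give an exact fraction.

21/148

obs 1: x=3 → posterior Dirichlet(9, 10, 11/5, 17/5)
obs 2: x=2 → posterior Dirichlet(9, 10, 16/5, 17/5)
obs 3: x=1 → posterior Dirichlet(9, 11, 16/5, 17/5)
obs 4: x=0 → posterior Dirichlet(10, 11, 16/5, 17/5)
obs 5: x=1 → posterior Dirichlet(10, 12, 16/5, 17/5)
obs 6: x=2 → posterior Dirichlet(10, 12, 21/5, 17/5)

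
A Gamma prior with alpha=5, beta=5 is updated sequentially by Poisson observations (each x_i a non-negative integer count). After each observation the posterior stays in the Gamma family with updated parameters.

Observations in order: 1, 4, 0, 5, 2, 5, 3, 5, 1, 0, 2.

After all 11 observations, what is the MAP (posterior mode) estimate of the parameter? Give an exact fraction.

obs 1: x=1 → posterior Gamma(6, 6)
obs 2: x=4 → posterior Gamma(10, 7)
obs 3: x=0 → posterior Gamma(10, 8)
obs 4: x=5 → posterior Gamma(15, 9)
obs 5: x=2 → posterior Gamma(17, 10)
obs 6: x=5 → posterior Gamma(22, 11)
obs 7: x=3 → posterior Gamma(25, 12)
obs 8: x=5 → posterior Gamma(30, 13)
obs 9: x=1 → posterior Gamma(31, 14)
obs 10: x=0 → posterior Gamma(31, 15)
obs 11: x=2 → posterior Gamma(33, 16)

2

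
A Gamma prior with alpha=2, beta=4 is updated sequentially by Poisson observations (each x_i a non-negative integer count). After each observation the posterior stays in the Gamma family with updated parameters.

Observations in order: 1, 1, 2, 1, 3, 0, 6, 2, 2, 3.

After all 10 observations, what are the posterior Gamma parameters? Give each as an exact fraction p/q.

obs 1: x=1 → posterior Gamma(3, 5)
obs 2: x=1 → posterior Gamma(4, 6)
obs 3: x=2 → posterior Gamma(6, 7)
obs 4: x=1 → posterior Gamma(7, 8)
obs 5: x=3 → posterior Gamma(10, 9)
obs 6: x=0 → posterior Gamma(10, 10)
obs 7: x=6 → posterior Gamma(16, 11)
obs 8: x=2 → posterior Gamma(18, 12)
obs 9: x=2 → posterior Gamma(20, 13)
obs 10: x=3 → posterior Gamma(23, 14)

alpha=23, beta=14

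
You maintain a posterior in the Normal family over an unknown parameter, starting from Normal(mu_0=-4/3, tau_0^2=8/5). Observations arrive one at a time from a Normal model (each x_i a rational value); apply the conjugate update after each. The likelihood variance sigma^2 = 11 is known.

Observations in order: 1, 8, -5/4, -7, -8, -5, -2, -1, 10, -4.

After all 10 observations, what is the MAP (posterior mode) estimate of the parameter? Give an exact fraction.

-442/405

obs 1: x=1 → posterior Normal(-28/27, 88/63)
obs 2: x=8 → posterior Normal(-4/213, 88/71)
obs 3: x=-5/4 → posterior Normal(-34/237, 88/79)
obs 4: x=-7 → posterior Normal(-202/261, 88/87)
obs 5: x=-8 → posterior Normal(-394/285, 88/95)
obs 6: x=-5 → posterior Normal(-514/309, 88/103)
obs 7: x=-2 → posterior Normal(-562/333, 88/111)
obs 8: x=-1 → posterior Normal(-586/357, 88/119)
obs 9: x=10 → posterior Normal(-346/381, 88/127)
obs 10: x=-4 → posterior Normal(-442/405, 88/135)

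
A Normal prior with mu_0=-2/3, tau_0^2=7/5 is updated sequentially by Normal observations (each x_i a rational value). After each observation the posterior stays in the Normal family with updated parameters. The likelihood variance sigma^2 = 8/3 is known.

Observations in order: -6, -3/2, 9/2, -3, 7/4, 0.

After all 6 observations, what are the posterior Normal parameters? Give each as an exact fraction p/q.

obs 1: x=-6 → posterior Normal(-458/183, 56/61)
obs 2: x=-3/2 → posterior Normal(-1105/492, 28/41)
obs 3: x=9/2 → posterior Normal(-269/309, 56/103)
obs 4: x=-3 → posterior Normal(-229/186, 14/31)
obs 5: x=7/4 → posterior Normal(-1391/1740, 56/145)
obs 6: x=0 → posterior Normal(-1391/1992, 28/83)

mu_0=-1391/1992, tau_0^2=28/83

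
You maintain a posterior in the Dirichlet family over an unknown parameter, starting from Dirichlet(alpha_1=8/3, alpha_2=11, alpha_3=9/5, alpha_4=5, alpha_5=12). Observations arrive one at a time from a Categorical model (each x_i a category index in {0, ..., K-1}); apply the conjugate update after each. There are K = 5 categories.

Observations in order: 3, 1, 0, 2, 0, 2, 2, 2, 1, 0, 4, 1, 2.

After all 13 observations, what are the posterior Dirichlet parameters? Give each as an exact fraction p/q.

obs 1: x=3 → posterior Dirichlet(8/3, 11, 9/5, 6, 12)
obs 2: x=1 → posterior Dirichlet(8/3, 12, 9/5, 6, 12)
obs 3: x=0 → posterior Dirichlet(11/3, 12, 9/5, 6, 12)
obs 4: x=2 → posterior Dirichlet(11/3, 12, 14/5, 6, 12)
obs 5: x=0 → posterior Dirichlet(14/3, 12, 14/5, 6, 12)
obs 6: x=2 → posterior Dirichlet(14/3, 12, 19/5, 6, 12)
obs 7: x=2 → posterior Dirichlet(14/3, 12, 24/5, 6, 12)
obs 8: x=2 → posterior Dirichlet(14/3, 12, 29/5, 6, 12)
obs 9: x=1 → posterior Dirichlet(14/3, 13, 29/5, 6, 12)
obs 10: x=0 → posterior Dirichlet(17/3, 13, 29/5, 6, 12)
obs 11: x=4 → posterior Dirichlet(17/3, 13, 29/5, 6, 13)
obs 12: x=1 → posterior Dirichlet(17/3, 14, 29/5, 6, 13)
obs 13: x=2 → posterior Dirichlet(17/3, 14, 34/5, 6, 13)

alpha_1=17/3, alpha_2=14, alpha_3=34/5, alpha_4=6, alpha_5=13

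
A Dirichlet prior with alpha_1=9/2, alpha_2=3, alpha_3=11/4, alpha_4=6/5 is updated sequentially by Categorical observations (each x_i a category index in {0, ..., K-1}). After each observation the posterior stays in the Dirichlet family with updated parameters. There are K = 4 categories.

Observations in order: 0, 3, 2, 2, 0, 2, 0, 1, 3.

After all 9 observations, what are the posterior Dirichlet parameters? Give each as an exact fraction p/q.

alpha_1=15/2, alpha_2=4, alpha_3=23/4, alpha_4=16/5

obs 1: x=0 → posterior Dirichlet(11/2, 3, 11/4, 6/5)
obs 2: x=3 → posterior Dirichlet(11/2, 3, 11/4, 11/5)
obs 3: x=2 → posterior Dirichlet(11/2, 3, 15/4, 11/5)
obs 4: x=2 → posterior Dirichlet(11/2, 3, 19/4, 11/5)
obs 5: x=0 → posterior Dirichlet(13/2, 3, 19/4, 11/5)
obs 6: x=2 → posterior Dirichlet(13/2, 3, 23/4, 11/5)
obs 7: x=0 → posterior Dirichlet(15/2, 3, 23/4, 11/5)
obs 8: x=1 → posterior Dirichlet(15/2, 4, 23/4, 11/5)
obs 9: x=3 → posterior Dirichlet(15/2, 4, 23/4, 16/5)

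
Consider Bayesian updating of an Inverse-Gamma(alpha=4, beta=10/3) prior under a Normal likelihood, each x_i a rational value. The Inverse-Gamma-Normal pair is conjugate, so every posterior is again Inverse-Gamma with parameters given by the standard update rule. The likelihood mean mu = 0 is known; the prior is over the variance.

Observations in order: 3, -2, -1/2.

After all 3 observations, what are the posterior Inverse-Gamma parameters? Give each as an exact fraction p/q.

obs 1: x=3 → posterior Inverse-Gamma(9/2, 47/6)
obs 2: x=-2 → posterior Inverse-Gamma(5, 59/6)
obs 3: x=-1/2 → posterior Inverse-Gamma(11/2, 239/24)

alpha=11/2, beta=239/24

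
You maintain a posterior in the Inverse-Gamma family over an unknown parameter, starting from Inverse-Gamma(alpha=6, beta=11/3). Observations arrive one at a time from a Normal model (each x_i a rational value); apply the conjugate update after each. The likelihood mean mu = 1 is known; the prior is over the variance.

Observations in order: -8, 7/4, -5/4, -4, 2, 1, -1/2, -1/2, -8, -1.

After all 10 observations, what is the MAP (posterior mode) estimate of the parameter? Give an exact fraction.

5027/576

obs 1: x=-8 → posterior Inverse-Gamma(13/2, 265/6)
obs 2: x=7/4 → posterior Inverse-Gamma(7, 4267/96)
obs 3: x=-5/4 → posterior Inverse-Gamma(15/2, 2255/48)
obs 4: x=-4 → posterior Inverse-Gamma(8, 2855/48)
obs 5: x=2 → posterior Inverse-Gamma(17/2, 2879/48)
obs 6: x=1 → posterior Inverse-Gamma(9, 2879/48)
obs 7: x=-1/2 → posterior Inverse-Gamma(19/2, 2933/48)
obs 8: x=-1/2 → posterior Inverse-Gamma(10, 2987/48)
obs 9: x=-8 → posterior Inverse-Gamma(21/2, 4931/48)
obs 10: x=-1 → posterior Inverse-Gamma(11, 5027/48)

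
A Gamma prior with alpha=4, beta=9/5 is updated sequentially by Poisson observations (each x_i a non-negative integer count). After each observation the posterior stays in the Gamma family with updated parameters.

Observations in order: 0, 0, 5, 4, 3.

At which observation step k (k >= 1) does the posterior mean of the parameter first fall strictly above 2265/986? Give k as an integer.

k = 5

obs 1: x=0 → posterior Gamma(4, 14/5)
obs 2: x=0 → posterior Gamma(4, 19/5)
obs 3: x=5 → posterior Gamma(9, 24/5)
obs 4: x=4 → posterior Gamma(13, 29/5)
obs 5: x=3 → posterior Gamma(16, 34/5)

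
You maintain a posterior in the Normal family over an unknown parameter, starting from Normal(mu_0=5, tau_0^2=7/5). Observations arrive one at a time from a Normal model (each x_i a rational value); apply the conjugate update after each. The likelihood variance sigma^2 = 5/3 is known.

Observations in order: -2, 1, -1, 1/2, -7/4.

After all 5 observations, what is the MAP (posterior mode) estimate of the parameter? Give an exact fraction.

obs 1: x=-2 → posterior Normal(83/46, 35/46)
obs 2: x=1 → posterior Normal(104/67, 35/67)
obs 3: x=-1 → posterior Normal(83/88, 35/88)
obs 4: x=1/2 → posterior Normal(187/218, 35/109)
obs 5: x=-7/4 → posterior Normal(227/520, 7/26)

227/520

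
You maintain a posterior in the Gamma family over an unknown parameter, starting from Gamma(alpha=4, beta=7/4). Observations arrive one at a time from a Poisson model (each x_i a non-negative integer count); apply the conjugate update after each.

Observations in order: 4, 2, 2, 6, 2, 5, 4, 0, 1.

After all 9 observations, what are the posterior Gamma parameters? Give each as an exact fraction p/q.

alpha=30, beta=43/4

obs 1: x=4 → posterior Gamma(8, 11/4)
obs 2: x=2 → posterior Gamma(10, 15/4)
obs 3: x=2 → posterior Gamma(12, 19/4)
obs 4: x=6 → posterior Gamma(18, 23/4)
obs 5: x=2 → posterior Gamma(20, 27/4)
obs 6: x=5 → posterior Gamma(25, 31/4)
obs 7: x=4 → posterior Gamma(29, 35/4)
obs 8: x=0 → posterior Gamma(29, 39/4)
obs 9: x=1 → posterior Gamma(30, 43/4)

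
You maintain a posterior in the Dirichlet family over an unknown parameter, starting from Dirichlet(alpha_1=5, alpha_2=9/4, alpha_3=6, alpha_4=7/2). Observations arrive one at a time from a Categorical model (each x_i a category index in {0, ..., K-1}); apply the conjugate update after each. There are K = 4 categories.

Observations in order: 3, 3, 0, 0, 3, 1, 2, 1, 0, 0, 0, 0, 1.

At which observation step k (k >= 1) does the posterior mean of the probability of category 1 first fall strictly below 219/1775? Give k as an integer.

obs 1: x=3 → posterior Dirichlet(5, 9/4, 6, 9/2)
obs 2: x=3 → posterior Dirichlet(5, 9/4, 6, 11/2)
obs 3: x=0 → posterior Dirichlet(6, 9/4, 6, 11/2)
obs 4: x=0 → posterior Dirichlet(7, 9/4, 6, 11/2)
obs 5: x=3 → posterior Dirichlet(7, 9/4, 6, 13/2)
obs 6: x=1 → posterior Dirichlet(7, 13/4, 6, 13/2)
obs 7: x=2 → posterior Dirichlet(7, 13/4, 7, 13/2)
obs 8: x=1 → posterior Dirichlet(7, 17/4, 7, 13/2)
obs 9: x=0 → posterior Dirichlet(8, 17/4, 7, 13/2)
obs 10: x=0 → posterior Dirichlet(9, 17/4, 7, 13/2)
obs 11: x=0 → posterior Dirichlet(10, 17/4, 7, 13/2)
obs 12: x=0 → posterior Dirichlet(11, 17/4, 7, 13/2)
obs 13: x=1 → posterior Dirichlet(11, 21/4, 7, 13/2)

k = 2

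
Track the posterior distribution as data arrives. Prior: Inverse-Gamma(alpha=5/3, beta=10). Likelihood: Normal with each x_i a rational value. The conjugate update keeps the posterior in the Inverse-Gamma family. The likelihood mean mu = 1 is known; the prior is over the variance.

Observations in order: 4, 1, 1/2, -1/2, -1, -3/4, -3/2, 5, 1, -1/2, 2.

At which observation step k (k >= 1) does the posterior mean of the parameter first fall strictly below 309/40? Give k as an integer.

k = 3

obs 1: x=4 → posterior Inverse-Gamma(13/6, 29/2)
obs 2: x=1 → posterior Inverse-Gamma(8/3, 29/2)
obs 3: x=1/2 → posterior Inverse-Gamma(19/6, 117/8)
obs 4: x=-1/2 → posterior Inverse-Gamma(11/3, 63/4)
obs 5: x=-1 → posterior Inverse-Gamma(25/6, 71/4)
obs 6: x=-3/4 → posterior Inverse-Gamma(14/3, 617/32)
obs 7: x=-3/2 → posterior Inverse-Gamma(31/6, 717/32)
obs 8: x=5 → posterior Inverse-Gamma(17/3, 973/32)
obs 9: x=1 → posterior Inverse-Gamma(37/6, 973/32)
obs 10: x=-1/2 → posterior Inverse-Gamma(20/3, 1009/32)
obs 11: x=2 → posterior Inverse-Gamma(43/6, 1025/32)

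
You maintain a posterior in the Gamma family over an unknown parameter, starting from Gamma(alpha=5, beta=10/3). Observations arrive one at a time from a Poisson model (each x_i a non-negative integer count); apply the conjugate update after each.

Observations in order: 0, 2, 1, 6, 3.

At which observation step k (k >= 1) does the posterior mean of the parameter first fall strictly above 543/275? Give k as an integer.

k = 5

obs 1: x=0 → posterior Gamma(5, 13/3)
obs 2: x=2 → posterior Gamma(7, 16/3)
obs 3: x=1 → posterior Gamma(8, 19/3)
obs 4: x=6 → posterior Gamma(14, 22/3)
obs 5: x=3 → posterior Gamma(17, 25/3)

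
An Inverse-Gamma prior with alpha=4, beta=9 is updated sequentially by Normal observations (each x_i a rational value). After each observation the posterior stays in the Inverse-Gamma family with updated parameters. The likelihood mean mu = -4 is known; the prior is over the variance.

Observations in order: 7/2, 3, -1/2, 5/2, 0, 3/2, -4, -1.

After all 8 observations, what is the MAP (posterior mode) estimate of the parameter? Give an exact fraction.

obs 1: x=7/2 → posterior Inverse-Gamma(9/2, 297/8)
obs 2: x=3 → posterior Inverse-Gamma(5, 493/8)
obs 3: x=-1/2 → posterior Inverse-Gamma(11/2, 271/4)
obs 4: x=5/2 → posterior Inverse-Gamma(6, 711/8)
obs 5: x=0 → posterior Inverse-Gamma(13/2, 775/8)
obs 6: x=3/2 → posterior Inverse-Gamma(7, 112)
obs 7: x=-4 → posterior Inverse-Gamma(15/2, 112)
obs 8: x=-1 → posterior Inverse-Gamma(8, 233/2)

233/18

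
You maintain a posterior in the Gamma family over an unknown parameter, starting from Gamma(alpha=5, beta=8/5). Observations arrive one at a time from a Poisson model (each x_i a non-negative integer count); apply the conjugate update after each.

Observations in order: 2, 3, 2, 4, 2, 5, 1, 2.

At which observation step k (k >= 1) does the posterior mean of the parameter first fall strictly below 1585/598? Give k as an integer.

k = 3

obs 1: x=2 → posterior Gamma(7, 13/5)
obs 2: x=3 → posterior Gamma(10, 18/5)
obs 3: x=2 → posterior Gamma(12, 23/5)
obs 4: x=4 → posterior Gamma(16, 28/5)
obs 5: x=2 → posterior Gamma(18, 33/5)
obs 6: x=5 → posterior Gamma(23, 38/5)
obs 7: x=1 → posterior Gamma(24, 43/5)
obs 8: x=2 → posterior Gamma(26, 48/5)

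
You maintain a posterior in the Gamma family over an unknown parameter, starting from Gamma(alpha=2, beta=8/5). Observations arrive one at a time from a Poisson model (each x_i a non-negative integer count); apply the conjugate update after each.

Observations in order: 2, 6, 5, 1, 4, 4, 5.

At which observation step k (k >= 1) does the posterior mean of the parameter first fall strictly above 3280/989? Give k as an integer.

obs 1: x=2 → posterior Gamma(4, 13/5)
obs 2: x=6 → posterior Gamma(10, 18/5)
obs 3: x=5 → posterior Gamma(15, 23/5)
obs 4: x=1 → posterior Gamma(16, 28/5)
obs 5: x=4 → posterior Gamma(20, 33/5)
obs 6: x=4 → posterior Gamma(24, 38/5)
obs 7: x=5 → posterior Gamma(29, 43/5)

k = 7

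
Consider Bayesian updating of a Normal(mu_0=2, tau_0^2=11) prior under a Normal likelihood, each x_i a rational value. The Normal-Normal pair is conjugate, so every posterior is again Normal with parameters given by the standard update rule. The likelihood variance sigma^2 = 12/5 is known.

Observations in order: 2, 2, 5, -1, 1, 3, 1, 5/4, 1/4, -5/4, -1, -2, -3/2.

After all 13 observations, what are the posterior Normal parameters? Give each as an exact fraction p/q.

mu_0=2021/2908, tau_0^2=132/727

obs 1: x=2 → posterior Normal(2, 132/67)
obs 2: x=2 → posterior Normal(2, 66/61)
obs 3: x=5 → posterior Normal(173/59, 44/59)
obs 4: x=-1 → posterior Normal(2, 33/58)
obs 5: x=1 → posterior Normal(519/287, 132/287)
obs 6: x=3 → posterior Normal(2, 22/57)
obs 7: x=1 → posterior Normal(739/397, 132/397)
obs 8: x=5/4 → posterior Normal(3231/1808, 33/113)
obs 9: x=1/4 → posterior Normal(1643/1014, 44/169)
obs 10: x=-5/4 → posterior Normal(3011/2248, 66/281)
obs 11: x=-1 → posterior Normal(2791/2468, 132/617)
obs 12: x=-2 → posterior Normal(2351/2688, 11/56)
obs 13: x=-3/2 → posterior Normal(2021/2908, 132/727)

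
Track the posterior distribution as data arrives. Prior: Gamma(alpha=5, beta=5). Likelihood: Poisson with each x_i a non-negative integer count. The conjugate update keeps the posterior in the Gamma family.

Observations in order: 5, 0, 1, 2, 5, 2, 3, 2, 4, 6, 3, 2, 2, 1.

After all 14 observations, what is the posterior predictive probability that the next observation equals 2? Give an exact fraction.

obs 1: x=5 → posterior Gamma(10, 6)
obs 2: x=0 → posterior Gamma(10, 7)
obs 3: x=1 → posterior Gamma(11, 8)
obs 4: x=2 → posterior Gamma(13, 9)
obs 5: x=5 → posterior Gamma(18, 10)
obs 6: x=2 → posterior Gamma(20, 11)
obs 7: x=3 → posterior Gamma(23, 12)
obs 8: x=2 → posterior Gamma(25, 13)
obs 9: x=4 → posterior Gamma(29, 14)
obs 10: x=6 → posterior Gamma(35, 15)
obs 11: x=3 → posterior Gamma(38, 16)
obs 12: x=2 → posterior Gamma(40, 17)
obs 13: x=2 → posterior Gamma(42, 18)
obs 14: x=1 → posterior Gamma(43, 19)

4584225595998640744365931977316239300750565023765463902707/17592186044416000000000000000000000000000000000000000000000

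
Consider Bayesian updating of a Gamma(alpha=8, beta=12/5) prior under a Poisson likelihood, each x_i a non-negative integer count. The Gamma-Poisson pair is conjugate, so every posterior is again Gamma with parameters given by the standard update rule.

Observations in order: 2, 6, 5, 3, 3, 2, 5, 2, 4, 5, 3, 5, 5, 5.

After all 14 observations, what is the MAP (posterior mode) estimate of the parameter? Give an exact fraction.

155/41

obs 1: x=2 → posterior Gamma(10, 17/5)
obs 2: x=6 → posterior Gamma(16, 22/5)
obs 3: x=5 → posterior Gamma(21, 27/5)
obs 4: x=3 → posterior Gamma(24, 32/5)
obs 5: x=3 → posterior Gamma(27, 37/5)
obs 6: x=2 → posterior Gamma(29, 42/5)
obs 7: x=5 → posterior Gamma(34, 47/5)
obs 8: x=2 → posterior Gamma(36, 52/5)
obs 9: x=4 → posterior Gamma(40, 57/5)
obs 10: x=5 → posterior Gamma(45, 62/5)
obs 11: x=3 → posterior Gamma(48, 67/5)
obs 12: x=5 → posterior Gamma(53, 72/5)
obs 13: x=5 → posterior Gamma(58, 77/5)
obs 14: x=5 → posterior Gamma(63, 82/5)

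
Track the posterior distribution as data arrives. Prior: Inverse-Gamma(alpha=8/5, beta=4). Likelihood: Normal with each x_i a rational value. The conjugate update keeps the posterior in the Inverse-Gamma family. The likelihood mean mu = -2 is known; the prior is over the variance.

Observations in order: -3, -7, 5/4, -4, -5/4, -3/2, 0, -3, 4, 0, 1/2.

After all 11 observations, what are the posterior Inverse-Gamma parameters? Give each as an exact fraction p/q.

obs 1: x=-3 → posterior Inverse-Gamma(21/10, 9/2)
obs 2: x=-7 → posterior Inverse-Gamma(13/5, 17)
obs 3: x=5/4 → posterior Inverse-Gamma(31/10, 713/32)
obs 4: x=-4 → posterior Inverse-Gamma(18/5, 777/32)
obs 5: x=-5/4 → posterior Inverse-Gamma(41/10, 393/16)
obs 6: x=-3/2 → posterior Inverse-Gamma(23/5, 395/16)
obs 7: x=0 → posterior Inverse-Gamma(51/10, 427/16)
obs 8: x=-3 → posterior Inverse-Gamma(28/5, 435/16)
obs 9: x=4 → posterior Inverse-Gamma(61/10, 723/16)
obs 10: x=0 → posterior Inverse-Gamma(33/5, 755/16)
obs 11: x=1/2 → posterior Inverse-Gamma(71/10, 805/16)

alpha=71/10, beta=805/16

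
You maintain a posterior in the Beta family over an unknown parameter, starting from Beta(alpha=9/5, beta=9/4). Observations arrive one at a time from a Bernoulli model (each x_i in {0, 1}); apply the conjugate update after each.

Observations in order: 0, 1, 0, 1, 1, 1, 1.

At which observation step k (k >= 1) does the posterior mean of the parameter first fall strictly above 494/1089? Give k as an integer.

obs 1: x=0 → posterior Beta(9/5, 13/4)
obs 2: x=1 → posterior Beta(14/5, 13/4)
obs 3: x=0 → posterior Beta(14/5, 17/4)
obs 4: x=1 → posterior Beta(19/5, 17/4)
obs 5: x=1 → posterior Beta(24/5, 17/4)
obs 6: x=1 → posterior Beta(29/5, 17/4)
obs 7: x=1 → posterior Beta(34/5, 17/4)

k = 2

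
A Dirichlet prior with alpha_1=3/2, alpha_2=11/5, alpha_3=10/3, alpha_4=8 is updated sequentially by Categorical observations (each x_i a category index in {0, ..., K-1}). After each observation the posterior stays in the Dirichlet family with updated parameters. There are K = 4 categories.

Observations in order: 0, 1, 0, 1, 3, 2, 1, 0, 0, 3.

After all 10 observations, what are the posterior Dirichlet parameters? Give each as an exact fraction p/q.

alpha_1=11/2, alpha_2=26/5, alpha_3=13/3, alpha_4=10

obs 1: x=0 → posterior Dirichlet(5/2, 11/5, 10/3, 8)
obs 2: x=1 → posterior Dirichlet(5/2, 16/5, 10/3, 8)
obs 3: x=0 → posterior Dirichlet(7/2, 16/5, 10/3, 8)
obs 4: x=1 → posterior Dirichlet(7/2, 21/5, 10/3, 8)
obs 5: x=3 → posterior Dirichlet(7/2, 21/5, 10/3, 9)
obs 6: x=2 → posterior Dirichlet(7/2, 21/5, 13/3, 9)
obs 7: x=1 → posterior Dirichlet(7/2, 26/5, 13/3, 9)
obs 8: x=0 → posterior Dirichlet(9/2, 26/5, 13/3, 9)
obs 9: x=0 → posterior Dirichlet(11/2, 26/5, 13/3, 9)
obs 10: x=3 → posterior Dirichlet(11/2, 26/5, 13/3, 10)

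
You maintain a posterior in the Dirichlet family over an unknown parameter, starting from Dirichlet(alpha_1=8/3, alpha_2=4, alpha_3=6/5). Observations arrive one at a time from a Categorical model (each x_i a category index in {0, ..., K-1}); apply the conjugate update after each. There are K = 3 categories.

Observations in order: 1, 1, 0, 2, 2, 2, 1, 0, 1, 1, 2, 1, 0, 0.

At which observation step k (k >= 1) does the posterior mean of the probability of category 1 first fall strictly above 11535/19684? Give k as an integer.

obs 1: x=1 → posterior Dirichlet(8/3, 5, 6/5)
obs 2: x=1 → posterior Dirichlet(8/3, 6, 6/5)
obs 3: x=0 → posterior Dirichlet(11/3, 6, 6/5)
obs 4: x=2 → posterior Dirichlet(11/3, 6, 11/5)
obs 5: x=2 → posterior Dirichlet(11/3, 6, 16/5)
obs 6: x=2 → posterior Dirichlet(11/3, 6, 21/5)
obs 7: x=1 → posterior Dirichlet(11/3, 7, 21/5)
obs 8: x=0 → posterior Dirichlet(14/3, 7, 21/5)
obs 9: x=1 → posterior Dirichlet(14/3, 8, 21/5)
obs 10: x=1 → posterior Dirichlet(14/3, 9, 21/5)
obs 11: x=2 → posterior Dirichlet(14/3, 9, 26/5)
obs 12: x=1 → posterior Dirichlet(14/3, 10, 26/5)
obs 13: x=0 → posterior Dirichlet(17/3, 10, 26/5)
obs 14: x=0 → posterior Dirichlet(20/3, 10, 26/5)

k = 2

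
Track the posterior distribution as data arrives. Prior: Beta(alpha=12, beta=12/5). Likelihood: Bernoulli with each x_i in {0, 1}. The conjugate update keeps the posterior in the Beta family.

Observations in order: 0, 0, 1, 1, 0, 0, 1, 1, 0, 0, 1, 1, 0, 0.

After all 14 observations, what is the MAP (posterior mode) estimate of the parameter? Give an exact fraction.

obs 1: x=0 → posterior Beta(12, 17/5)
obs 2: x=0 → posterior Beta(12, 22/5)
obs 3: x=1 → posterior Beta(13, 22/5)
obs 4: x=1 → posterior Beta(14, 22/5)
obs 5: x=0 → posterior Beta(14, 27/5)
obs 6: x=0 → posterior Beta(14, 32/5)
obs 7: x=1 → posterior Beta(15, 32/5)
obs 8: x=1 → posterior Beta(16, 32/5)
obs 9: x=0 → posterior Beta(16, 37/5)
obs 10: x=0 → posterior Beta(16, 42/5)
obs 11: x=1 → posterior Beta(17, 42/5)
obs 12: x=1 → posterior Beta(18, 42/5)
obs 13: x=0 → posterior Beta(18, 47/5)
obs 14: x=0 → posterior Beta(18, 52/5)

85/132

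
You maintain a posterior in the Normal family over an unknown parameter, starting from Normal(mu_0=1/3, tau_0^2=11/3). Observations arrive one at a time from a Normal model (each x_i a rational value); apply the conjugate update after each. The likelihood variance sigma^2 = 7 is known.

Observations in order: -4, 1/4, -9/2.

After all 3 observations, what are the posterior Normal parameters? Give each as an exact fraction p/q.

mu_0=-335/216, tau_0^2=77/54

obs 1: x=-4 → posterior Normal(-37/32, 77/32)
obs 2: x=1/4 → posterior Normal(-137/172, 77/43)
obs 3: x=-9/2 → posterior Normal(-335/216, 77/54)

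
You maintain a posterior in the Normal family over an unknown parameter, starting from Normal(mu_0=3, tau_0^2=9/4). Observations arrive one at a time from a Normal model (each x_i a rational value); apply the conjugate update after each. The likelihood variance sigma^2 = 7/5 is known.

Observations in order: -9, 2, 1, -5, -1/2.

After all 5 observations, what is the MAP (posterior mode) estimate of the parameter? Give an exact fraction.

obs 1: x=-9 → posterior Normal(-321/73, 63/73)
obs 2: x=2 → posterior Normal(-231/118, 63/118)
obs 3: x=1 → posterior Normal(-186/163, 63/163)
obs 4: x=-5 → posterior Normal(-411/208, 63/208)
obs 5: x=-1/2 → posterior Normal(-867/506, 63/253)

-867/506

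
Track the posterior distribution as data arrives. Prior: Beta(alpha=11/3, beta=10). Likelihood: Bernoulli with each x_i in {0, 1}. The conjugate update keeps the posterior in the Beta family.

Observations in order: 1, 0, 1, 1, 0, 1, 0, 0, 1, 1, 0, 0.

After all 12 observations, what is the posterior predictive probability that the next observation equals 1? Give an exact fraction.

obs 1: x=1 → posterior Beta(14/3, 10)
obs 2: x=0 → posterior Beta(14/3, 11)
obs 3: x=1 → posterior Beta(17/3, 11)
obs 4: x=1 → posterior Beta(20/3, 11)
obs 5: x=0 → posterior Beta(20/3, 12)
obs 6: x=1 → posterior Beta(23/3, 12)
obs 7: x=0 → posterior Beta(23/3, 13)
obs 8: x=0 → posterior Beta(23/3, 14)
obs 9: x=1 → posterior Beta(26/3, 14)
obs 10: x=1 → posterior Beta(29/3, 14)
obs 11: x=0 → posterior Beta(29/3, 15)
obs 12: x=0 → posterior Beta(29/3, 16)

29/77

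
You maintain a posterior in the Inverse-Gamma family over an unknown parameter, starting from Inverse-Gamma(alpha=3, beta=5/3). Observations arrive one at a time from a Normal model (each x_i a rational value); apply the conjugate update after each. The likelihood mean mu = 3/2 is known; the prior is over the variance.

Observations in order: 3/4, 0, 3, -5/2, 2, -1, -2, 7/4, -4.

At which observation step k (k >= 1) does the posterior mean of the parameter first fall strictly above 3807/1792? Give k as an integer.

obs 1: x=3/4 → posterior Inverse-Gamma(7/2, 187/96)
obs 2: x=0 → posterior Inverse-Gamma(4, 295/96)
obs 3: x=3 → posterior Inverse-Gamma(9/2, 403/96)
obs 4: x=-5/2 → posterior Inverse-Gamma(5, 1171/96)
obs 5: x=2 → posterior Inverse-Gamma(11/2, 1183/96)
obs 6: x=-1 → posterior Inverse-Gamma(6, 1483/96)
obs 7: x=-2 → posterior Inverse-Gamma(13/2, 2071/96)
obs 8: x=7/4 → posterior Inverse-Gamma(7, 1037/48)
obs 9: x=-4 → posterior Inverse-Gamma(15/2, 1763/48)

k = 4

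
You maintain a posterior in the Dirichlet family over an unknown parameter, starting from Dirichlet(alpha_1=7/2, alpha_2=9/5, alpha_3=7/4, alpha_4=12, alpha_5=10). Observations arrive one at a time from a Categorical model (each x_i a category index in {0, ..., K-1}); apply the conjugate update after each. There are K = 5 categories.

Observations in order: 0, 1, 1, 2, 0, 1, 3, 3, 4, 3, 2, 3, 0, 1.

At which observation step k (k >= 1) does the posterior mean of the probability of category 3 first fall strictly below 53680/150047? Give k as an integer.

obs 1: x=0 → posterior Dirichlet(9/2, 9/5, 7/4, 12, 10)
obs 2: x=1 → posterior Dirichlet(9/2, 14/5, 7/4, 12, 10)
obs 3: x=1 → posterior Dirichlet(9/2, 19/5, 7/4, 12, 10)
obs 4: x=2 → posterior Dirichlet(9/2, 19/5, 11/4, 12, 10)
obs 5: x=0 → posterior Dirichlet(11/2, 19/5, 11/4, 12, 10)
obs 6: x=1 → posterior Dirichlet(11/2, 24/5, 11/4, 12, 10)
obs 7: x=3 → posterior Dirichlet(11/2, 24/5, 11/4, 13, 10)
obs 8: x=3 → posterior Dirichlet(11/2, 24/5, 11/4, 14, 10)
obs 9: x=4 → posterior Dirichlet(11/2, 24/5, 11/4, 14, 11)
obs 10: x=3 → posterior Dirichlet(11/2, 24/5, 11/4, 15, 11)
obs 11: x=2 → posterior Dirichlet(11/2, 24/5, 15/4, 15, 11)
obs 12: x=3 → posterior Dirichlet(11/2, 24/5, 15/4, 16, 11)
obs 13: x=0 → posterior Dirichlet(13/2, 24/5, 15/4, 16, 11)
obs 14: x=1 → posterior Dirichlet(13/2, 29/5, 15/4, 16, 11)

k = 5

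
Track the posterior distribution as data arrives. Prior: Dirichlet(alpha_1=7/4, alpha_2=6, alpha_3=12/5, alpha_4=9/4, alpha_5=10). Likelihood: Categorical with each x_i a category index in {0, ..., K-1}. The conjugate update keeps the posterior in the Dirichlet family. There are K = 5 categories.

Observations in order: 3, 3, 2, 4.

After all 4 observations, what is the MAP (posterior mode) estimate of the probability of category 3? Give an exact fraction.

65/428

obs 1: x=3 → posterior Dirichlet(7/4, 6, 12/5, 13/4, 10)
obs 2: x=3 → posterior Dirichlet(7/4, 6, 12/5, 17/4, 10)
obs 3: x=2 → posterior Dirichlet(7/4, 6, 17/5, 17/4, 10)
obs 4: x=4 → posterior Dirichlet(7/4, 6, 17/5, 17/4, 11)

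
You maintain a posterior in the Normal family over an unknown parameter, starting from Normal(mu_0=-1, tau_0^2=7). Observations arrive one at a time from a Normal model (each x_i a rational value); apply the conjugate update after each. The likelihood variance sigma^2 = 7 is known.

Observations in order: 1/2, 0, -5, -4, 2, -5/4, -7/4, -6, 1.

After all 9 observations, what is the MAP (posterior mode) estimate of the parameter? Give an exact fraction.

obs 1: x=1/2 → posterior Normal(-1/4, 7/2)
obs 2: x=0 → posterior Normal(-1/6, 7/3)
obs 3: x=-5 → posterior Normal(-11/8, 7/4)
obs 4: x=-4 → posterior Normal(-19/10, 7/5)
obs 5: x=2 → posterior Normal(-5/4, 7/6)
obs 6: x=-5/4 → posterior Normal(-5/4, 1)
obs 7: x=-7/4 → posterior Normal(-21/16, 7/8)
obs 8: x=-6 → posterior Normal(-11/6, 7/9)
obs 9: x=1 → posterior Normal(-31/20, 7/10)

-31/20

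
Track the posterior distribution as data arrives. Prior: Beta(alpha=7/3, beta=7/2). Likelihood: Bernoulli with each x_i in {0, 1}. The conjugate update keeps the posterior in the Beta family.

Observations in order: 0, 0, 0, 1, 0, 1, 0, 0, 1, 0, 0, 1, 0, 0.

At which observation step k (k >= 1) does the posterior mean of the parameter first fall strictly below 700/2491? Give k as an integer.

obs 1: x=0 → posterior Beta(7/3, 9/2)
obs 2: x=0 → posterior Beta(7/3, 11/2)
obs 3: x=0 → posterior Beta(7/3, 13/2)
obs 4: x=1 → posterior Beta(10/3, 13/2)
obs 5: x=0 → posterior Beta(10/3, 15/2)
obs 6: x=1 → posterior Beta(13/3, 15/2)
obs 7: x=0 → posterior Beta(13/3, 17/2)
obs 8: x=0 → posterior Beta(13/3, 19/2)
obs 9: x=1 → posterior Beta(16/3, 19/2)
obs 10: x=0 → posterior Beta(16/3, 21/2)
obs 11: x=0 → posterior Beta(16/3, 23/2)
obs 12: x=1 → posterior Beta(19/3, 23/2)
obs 13: x=0 → posterior Beta(19/3, 25/2)
obs 14: x=0 → posterior Beta(19/3, 27/2)

k = 3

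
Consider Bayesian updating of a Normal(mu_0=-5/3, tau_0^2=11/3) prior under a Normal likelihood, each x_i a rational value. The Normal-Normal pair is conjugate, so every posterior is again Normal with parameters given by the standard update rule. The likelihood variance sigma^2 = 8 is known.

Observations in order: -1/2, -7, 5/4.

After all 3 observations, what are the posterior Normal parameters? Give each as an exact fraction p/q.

mu_0=-145/76, tau_0^2=88/57

obs 1: x=-1/2 → posterior Normal(-13/10, 88/35)
obs 2: x=-7 → posterior Normal(-245/92, 44/23)
obs 3: x=5/4 → posterior Normal(-145/76, 88/57)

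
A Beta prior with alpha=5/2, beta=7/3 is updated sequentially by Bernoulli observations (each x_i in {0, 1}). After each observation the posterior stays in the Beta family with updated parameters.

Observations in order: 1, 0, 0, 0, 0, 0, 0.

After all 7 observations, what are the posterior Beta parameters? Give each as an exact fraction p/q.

alpha=7/2, beta=25/3

obs 1: x=1 → posterior Beta(7/2, 7/3)
obs 2: x=0 → posterior Beta(7/2, 10/3)
obs 3: x=0 → posterior Beta(7/2, 13/3)
obs 4: x=0 → posterior Beta(7/2, 16/3)
obs 5: x=0 → posterior Beta(7/2, 19/3)
obs 6: x=0 → posterior Beta(7/2, 22/3)
obs 7: x=0 → posterior Beta(7/2, 25/3)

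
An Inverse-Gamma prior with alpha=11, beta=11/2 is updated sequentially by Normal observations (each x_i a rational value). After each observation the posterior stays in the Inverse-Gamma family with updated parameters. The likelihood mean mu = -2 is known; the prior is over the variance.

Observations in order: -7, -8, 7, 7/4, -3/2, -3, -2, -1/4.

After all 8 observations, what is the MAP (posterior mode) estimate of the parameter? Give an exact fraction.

1371/256

obs 1: x=-7 → posterior Inverse-Gamma(23/2, 18)
obs 2: x=-8 → posterior Inverse-Gamma(12, 36)
obs 3: x=7 → posterior Inverse-Gamma(25/2, 153/2)
obs 4: x=7/4 → posterior Inverse-Gamma(13, 2673/32)
obs 5: x=-3/2 → posterior Inverse-Gamma(27/2, 2677/32)
obs 6: x=-3 → posterior Inverse-Gamma(14, 2693/32)
obs 7: x=-2 → posterior Inverse-Gamma(29/2, 2693/32)
obs 8: x=-1/4 → posterior Inverse-Gamma(15, 1371/16)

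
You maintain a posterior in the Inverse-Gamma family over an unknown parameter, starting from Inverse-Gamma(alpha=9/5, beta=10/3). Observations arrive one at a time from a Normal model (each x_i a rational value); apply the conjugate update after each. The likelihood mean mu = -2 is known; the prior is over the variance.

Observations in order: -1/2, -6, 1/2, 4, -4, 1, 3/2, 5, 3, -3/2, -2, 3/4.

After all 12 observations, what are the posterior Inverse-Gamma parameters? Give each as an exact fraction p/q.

alpha=39/5, beta=8363/96

obs 1: x=-1/2 → posterior Inverse-Gamma(23/10, 107/24)
obs 2: x=-6 → posterior Inverse-Gamma(14/5, 299/24)
obs 3: x=1/2 → posterior Inverse-Gamma(33/10, 187/12)
obs 4: x=4 → posterior Inverse-Gamma(19/5, 403/12)
obs 5: x=-4 → posterior Inverse-Gamma(43/10, 427/12)
obs 6: x=1 → posterior Inverse-Gamma(24/5, 481/12)
obs 7: x=3/2 → posterior Inverse-Gamma(53/10, 1109/24)
obs 8: x=5 → posterior Inverse-Gamma(29/5, 1697/24)
obs 9: x=3 → posterior Inverse-Gamma(63/10, 1997/24)
obs 10: x=-3/2 → posterior Inverse-Gamma(34/5, 250/3)
obs 11: x=-2 → posterior Inverse-Gamma(73/10, 250/3)
obs 12: x=3/4 → posterior Inverse-Gamma(39/5, 8363/96)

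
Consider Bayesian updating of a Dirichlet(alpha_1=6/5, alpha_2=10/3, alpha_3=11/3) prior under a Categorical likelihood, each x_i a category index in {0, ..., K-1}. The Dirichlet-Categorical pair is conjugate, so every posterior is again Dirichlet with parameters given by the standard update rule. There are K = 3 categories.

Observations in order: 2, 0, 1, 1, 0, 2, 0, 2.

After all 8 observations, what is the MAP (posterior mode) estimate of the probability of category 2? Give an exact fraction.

obs 1: x=2 → posterior Dirichlet(6/5, 10/3, 14/3)
obs 2: x=0 → posterior Dirichlet(11/5, 10/3, 14/3)
obs 3: x=1 → posterior Dirichlet(11/5, 13/3, 14/3)
obs 4: x=1 → posterior Dirichlet(11/5, 16/3, 14/3)
obs 5: x=0 → posterior Dirichlet(16/5, 16/3, 14/3)
obs 6: x=2 → posterior Dirichlet(16/5, 16/3, 17/3)
obs 7: x=0 → posterior Dirichlet(21/5, 16/3, 17/3)
obs 8: x=2 → posterior Dirichlet(21/5, 16/3, 20/3)

85/198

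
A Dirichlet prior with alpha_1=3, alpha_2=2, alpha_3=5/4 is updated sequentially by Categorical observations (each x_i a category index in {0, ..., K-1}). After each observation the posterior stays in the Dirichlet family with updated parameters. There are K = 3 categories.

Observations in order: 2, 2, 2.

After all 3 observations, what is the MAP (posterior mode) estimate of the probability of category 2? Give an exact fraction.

obs 1: x=2 → posterior Dirichlet(3, 2, 9/4)
obs 2: x=2 → posterior Dirichlet(3, 2, 13/4)
obs 3: x=2 → posterior Dirichlet(3, 2, 17/4)

13/25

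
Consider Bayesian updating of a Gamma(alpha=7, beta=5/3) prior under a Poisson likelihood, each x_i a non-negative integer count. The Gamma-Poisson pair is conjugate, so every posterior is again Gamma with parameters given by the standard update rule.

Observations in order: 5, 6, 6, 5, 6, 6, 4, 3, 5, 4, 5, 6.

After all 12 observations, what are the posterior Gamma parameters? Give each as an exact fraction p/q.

obs 1: x=5 → posterior Gamma(12, 8/3)
obs 2: x=6 → posterior Gamma(18, 11/3)
obs 3: x=6 → posterior Gamma(24, 14/3)
obs 4: x=5 → posterior Gamma(29, 17/3)
obs 5: x=6 → posterior Gamma(35, 20/3)
obs 6: x=6 → posterior Gamma(41, 23/3)
obs 7: x=4 → posterior Gamma(45, 26/3)
obs 8: x=3 → posterior Gamma(48, 29/3)
obs 9: x=5 → posterior Gamma(53, 32/3)
obs 10: x=4 → posterior Gamma(57, 35/3)
obs 11: x=5 → posterior Gamma(62, 38/3)
obs 12: x=6 → posterior Gamma(68, 41/3)

alpha=68, beta=41/3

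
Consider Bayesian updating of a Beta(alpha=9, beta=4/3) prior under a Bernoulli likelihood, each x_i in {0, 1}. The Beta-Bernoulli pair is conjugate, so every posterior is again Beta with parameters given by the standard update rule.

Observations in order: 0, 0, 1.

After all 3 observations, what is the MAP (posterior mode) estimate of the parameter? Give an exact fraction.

obs 1: x=0 → posterior Beta(9, 7/3)
obs 2: x=0 → posterior Beta(9, 10/3)
obs 3: x=1 → posterior Beta(10, 10/3)

27/34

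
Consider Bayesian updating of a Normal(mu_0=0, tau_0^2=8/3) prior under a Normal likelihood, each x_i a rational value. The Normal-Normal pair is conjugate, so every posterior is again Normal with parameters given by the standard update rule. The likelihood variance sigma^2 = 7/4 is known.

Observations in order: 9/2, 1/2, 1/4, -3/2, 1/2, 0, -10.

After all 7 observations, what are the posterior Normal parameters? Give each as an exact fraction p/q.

mu_0=-184/245, tau_0^2=8/35

obs 1: x=9/2 → posterior Normal(144/53, 56/53)
obs 2: x=1/2 → posterior Normal(32/17, 56/85)
obs 3: x=1/4 → posterior Normal(56/39, 56/117)
obs 4: x=-3/2 → posterior Normal(120/149, 56/149)
obs 5: x=1/2 → posterior Normal(136/181, 56/181)
obs 6: x=0 → posterior Normal(136/213, 56/213)
obs 7: x=-10 → posterior Normal(-184/245, 8/35)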